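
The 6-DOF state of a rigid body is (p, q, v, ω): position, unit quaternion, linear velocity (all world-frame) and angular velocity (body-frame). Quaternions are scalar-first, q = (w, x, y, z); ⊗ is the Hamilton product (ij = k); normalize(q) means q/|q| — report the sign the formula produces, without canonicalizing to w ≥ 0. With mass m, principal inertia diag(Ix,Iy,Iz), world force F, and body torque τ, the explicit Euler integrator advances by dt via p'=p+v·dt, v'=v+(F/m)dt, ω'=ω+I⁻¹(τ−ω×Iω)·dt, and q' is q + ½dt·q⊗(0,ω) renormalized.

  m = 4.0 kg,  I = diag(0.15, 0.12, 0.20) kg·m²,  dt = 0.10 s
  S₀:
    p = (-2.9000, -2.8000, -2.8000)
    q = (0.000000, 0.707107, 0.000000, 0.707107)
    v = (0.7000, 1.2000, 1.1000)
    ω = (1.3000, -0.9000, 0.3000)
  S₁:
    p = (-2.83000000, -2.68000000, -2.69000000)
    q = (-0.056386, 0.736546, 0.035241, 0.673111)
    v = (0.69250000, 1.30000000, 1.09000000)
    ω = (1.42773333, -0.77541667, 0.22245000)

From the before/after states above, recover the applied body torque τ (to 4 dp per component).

τ = (0.1700, 0.1300, -0.1200)

rate change Δω = (0.12773333, 0.12458333, -0.07755000)
I·α + gyro = (0.1700, 0.1300, -0.1200)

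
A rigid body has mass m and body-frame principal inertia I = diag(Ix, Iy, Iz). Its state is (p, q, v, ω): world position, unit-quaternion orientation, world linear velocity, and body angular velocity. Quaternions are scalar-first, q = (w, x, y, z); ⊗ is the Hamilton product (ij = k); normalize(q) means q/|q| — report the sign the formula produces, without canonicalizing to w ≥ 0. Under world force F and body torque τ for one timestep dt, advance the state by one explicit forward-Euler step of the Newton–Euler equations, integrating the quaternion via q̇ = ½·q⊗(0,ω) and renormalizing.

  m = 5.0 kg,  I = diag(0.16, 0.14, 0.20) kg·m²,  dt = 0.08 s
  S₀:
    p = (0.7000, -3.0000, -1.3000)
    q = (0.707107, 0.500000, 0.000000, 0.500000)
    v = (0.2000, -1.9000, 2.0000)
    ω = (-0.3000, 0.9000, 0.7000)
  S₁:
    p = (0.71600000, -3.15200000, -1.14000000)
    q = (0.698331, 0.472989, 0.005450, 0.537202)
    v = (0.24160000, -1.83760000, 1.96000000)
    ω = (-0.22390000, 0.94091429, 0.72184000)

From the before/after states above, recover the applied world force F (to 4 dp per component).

velocity change Δv = (0.04160000, 0.06240000, -0.04000000)
applied force F = (2.6000, 3.9000, -2.5000)

F = (2.6000, 3.9000, -2.5000)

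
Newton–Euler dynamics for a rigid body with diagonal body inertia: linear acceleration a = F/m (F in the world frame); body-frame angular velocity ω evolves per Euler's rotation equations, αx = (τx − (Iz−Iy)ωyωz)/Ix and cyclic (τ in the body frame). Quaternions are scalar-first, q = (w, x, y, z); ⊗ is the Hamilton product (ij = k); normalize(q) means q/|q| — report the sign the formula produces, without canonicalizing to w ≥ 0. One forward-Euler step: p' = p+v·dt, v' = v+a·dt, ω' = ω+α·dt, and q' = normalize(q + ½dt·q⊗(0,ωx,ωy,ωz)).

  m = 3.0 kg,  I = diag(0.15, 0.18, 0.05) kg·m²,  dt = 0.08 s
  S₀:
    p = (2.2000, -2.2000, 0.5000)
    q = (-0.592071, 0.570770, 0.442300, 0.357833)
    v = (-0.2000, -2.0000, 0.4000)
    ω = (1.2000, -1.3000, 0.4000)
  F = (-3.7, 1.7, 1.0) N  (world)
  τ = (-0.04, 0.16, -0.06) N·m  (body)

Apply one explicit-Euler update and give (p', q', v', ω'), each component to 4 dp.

p' = (2.1840, -2.3600, 0.5320)
q' = (-0.6006, 0.5665, 0.4799, 0.2967)
v' = (-0.2987, -1.9547, 0.4267)
ω' = (1.1426, -1.2502, 0.3789)

gyro term ω×Iω = (0.0676, 0.0480, -0.0468)
α = I⁻¹(τ − ω×Iω) = (-0.7173, 0.6222, -0.2640)
ω' = ω + α·dt = (1.1426, -1.2502, 0.3789)
q⊗(0,ω) = (-0.2530672, -0.0683823, 0.9707839, -1.5095894)
q + ½dt·q⊗(0,ω), renormalized = (-0.6006, 0.5665, 0.4799, 0.2967)
new position p' = (2.1840, -2.3600, 0.5320)
v + (F/m)dt = (-0.2987, -1.9547, 0.4267)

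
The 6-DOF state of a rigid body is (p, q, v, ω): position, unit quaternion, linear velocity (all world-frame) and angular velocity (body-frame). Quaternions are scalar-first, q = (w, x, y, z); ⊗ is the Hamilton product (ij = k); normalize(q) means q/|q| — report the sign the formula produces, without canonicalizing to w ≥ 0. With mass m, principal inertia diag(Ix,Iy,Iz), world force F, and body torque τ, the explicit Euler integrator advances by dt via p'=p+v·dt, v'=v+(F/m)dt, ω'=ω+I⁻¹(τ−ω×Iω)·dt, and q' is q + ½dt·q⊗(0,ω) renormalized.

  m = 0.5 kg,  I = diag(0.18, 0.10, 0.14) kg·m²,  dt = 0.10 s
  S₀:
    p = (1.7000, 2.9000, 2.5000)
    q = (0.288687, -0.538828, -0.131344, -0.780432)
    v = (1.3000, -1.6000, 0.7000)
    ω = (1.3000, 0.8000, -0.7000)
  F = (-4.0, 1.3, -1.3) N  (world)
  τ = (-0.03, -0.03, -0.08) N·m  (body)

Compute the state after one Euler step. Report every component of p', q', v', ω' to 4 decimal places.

a = F/m = (-8.0000, 2.6000, -2.6000)
p + v·dt = (1.8300, 2.7400, 2.5700)
new velocity v' = (0.5000, -1.3400, 0.4400)
gyro term ω×Iω = (-0.0224, -0.0364, -0.0832)
α = I⁻¹(τ − ω×Iω) = (-0.0422, 0.0640, 0.0229)
ω + α·dt = (1.2958, 0.8064, -0.6977)
2q̇ = q⊗(0,ω) = (0.2592492, 1.0915795, -1.1607916, -0.4623961)
q' = normalize(q + ½dt·q⊗(0,ω)) = (0.3006, -0.4826, -0.1887, -0.8007)

p' = (1.8300, 2.7400, 2.5700)
q' = (0.3006, -0.4826, -0.1887, -0.8007)
v' = (0.5000, -1.3400, 0.4400)
ω' = (1.2958, 0.8064, -0.6977)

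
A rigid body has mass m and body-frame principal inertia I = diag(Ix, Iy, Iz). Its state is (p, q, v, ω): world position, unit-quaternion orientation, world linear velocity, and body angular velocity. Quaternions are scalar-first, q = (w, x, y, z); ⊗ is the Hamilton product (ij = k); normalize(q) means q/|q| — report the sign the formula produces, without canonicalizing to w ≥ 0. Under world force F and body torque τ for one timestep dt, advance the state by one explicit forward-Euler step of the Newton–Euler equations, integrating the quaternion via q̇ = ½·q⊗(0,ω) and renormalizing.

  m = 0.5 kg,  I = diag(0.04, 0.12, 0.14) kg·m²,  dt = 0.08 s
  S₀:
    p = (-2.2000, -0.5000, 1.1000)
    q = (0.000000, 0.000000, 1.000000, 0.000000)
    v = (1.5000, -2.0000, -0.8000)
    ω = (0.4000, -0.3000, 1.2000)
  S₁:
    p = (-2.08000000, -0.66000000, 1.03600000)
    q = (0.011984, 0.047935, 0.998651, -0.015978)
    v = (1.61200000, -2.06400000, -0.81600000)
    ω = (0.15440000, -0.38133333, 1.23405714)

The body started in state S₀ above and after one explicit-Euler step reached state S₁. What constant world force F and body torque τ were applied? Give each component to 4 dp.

velocity change Δv = (0.11200000, -0.06400000, -0.01600000)
applied force F = (0.7000, -0.4000, -0.1000)
ω₁ − ω₀ = (-0.24560000, -0.08133333, 0.03405714)
I·α + gyro = (-0.1300, -0.1700, 0.0500)

F = (0.7000, -0.4000, -0.1000)
τ = (-0.1300, -0.1700, 0.0500)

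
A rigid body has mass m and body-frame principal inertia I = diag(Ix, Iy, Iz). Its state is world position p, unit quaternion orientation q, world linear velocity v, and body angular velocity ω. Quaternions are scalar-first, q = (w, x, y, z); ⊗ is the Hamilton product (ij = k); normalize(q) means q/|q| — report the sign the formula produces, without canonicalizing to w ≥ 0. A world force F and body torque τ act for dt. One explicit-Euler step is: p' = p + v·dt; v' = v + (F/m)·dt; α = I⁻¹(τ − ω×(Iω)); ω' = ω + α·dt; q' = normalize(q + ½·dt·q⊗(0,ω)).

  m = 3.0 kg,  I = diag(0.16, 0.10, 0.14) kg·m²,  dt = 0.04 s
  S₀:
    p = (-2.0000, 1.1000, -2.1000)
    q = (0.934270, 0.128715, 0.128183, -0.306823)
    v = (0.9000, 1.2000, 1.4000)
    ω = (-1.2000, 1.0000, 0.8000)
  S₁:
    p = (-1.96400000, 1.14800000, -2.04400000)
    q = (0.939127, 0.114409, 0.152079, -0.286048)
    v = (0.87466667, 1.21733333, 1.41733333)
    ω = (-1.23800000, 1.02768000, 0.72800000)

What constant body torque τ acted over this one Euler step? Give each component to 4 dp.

ω₁ − ω₀ = (-0.03800000, 0.02768000, -0.07200000)
gyro term ω₀×Iω₀ = (0.0320, -0.0192, 0.0720)
I·α + gyro = (-0.1200, 0.0500, -0.1800)

τ = (-0.1200, 0.0500, -0.1800)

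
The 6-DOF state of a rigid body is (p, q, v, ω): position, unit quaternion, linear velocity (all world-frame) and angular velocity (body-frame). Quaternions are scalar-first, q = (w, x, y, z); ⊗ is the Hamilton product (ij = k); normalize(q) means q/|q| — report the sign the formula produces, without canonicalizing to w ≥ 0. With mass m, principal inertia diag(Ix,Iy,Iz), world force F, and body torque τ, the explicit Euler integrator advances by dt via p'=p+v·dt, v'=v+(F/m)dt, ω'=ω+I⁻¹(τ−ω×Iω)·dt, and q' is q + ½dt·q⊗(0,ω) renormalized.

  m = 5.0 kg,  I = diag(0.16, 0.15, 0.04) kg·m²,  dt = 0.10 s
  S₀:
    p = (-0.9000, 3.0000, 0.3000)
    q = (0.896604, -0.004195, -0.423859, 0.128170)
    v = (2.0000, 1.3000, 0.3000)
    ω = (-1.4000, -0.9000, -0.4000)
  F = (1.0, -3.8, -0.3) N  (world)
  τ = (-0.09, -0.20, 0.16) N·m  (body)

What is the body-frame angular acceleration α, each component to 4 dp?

α = (-0.3150, -1.7813, 4.3150)

gyro term ω×Iω = (-0.0396, 0.0672, -0.0126)
(τ − ω×Iω)/I = (-0.3150, -1.7813, 4.3150)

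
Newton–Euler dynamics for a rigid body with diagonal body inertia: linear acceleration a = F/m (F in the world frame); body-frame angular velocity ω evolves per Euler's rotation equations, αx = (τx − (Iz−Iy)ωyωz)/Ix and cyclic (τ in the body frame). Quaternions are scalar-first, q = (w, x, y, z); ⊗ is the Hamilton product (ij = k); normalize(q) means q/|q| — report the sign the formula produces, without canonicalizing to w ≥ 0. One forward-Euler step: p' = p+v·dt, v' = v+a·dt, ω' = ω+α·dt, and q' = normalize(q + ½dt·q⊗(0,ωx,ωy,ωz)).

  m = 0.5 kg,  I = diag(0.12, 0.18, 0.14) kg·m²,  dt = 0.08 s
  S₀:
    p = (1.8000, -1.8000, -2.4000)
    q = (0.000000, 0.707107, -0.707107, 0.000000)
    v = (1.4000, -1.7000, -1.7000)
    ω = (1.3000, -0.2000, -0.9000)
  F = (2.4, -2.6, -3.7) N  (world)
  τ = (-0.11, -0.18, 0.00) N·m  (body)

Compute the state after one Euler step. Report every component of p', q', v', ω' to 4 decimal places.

α = I⁻¹(τ − ω×Iω) = (-0.8567, -1.1300, 0.1114)
ω + α·dt = (1.2315, -0.2904, -0.8911)
q⊗(0,ω) = (-1.0606605, 0.6363963, 0.6363963, 0.7778177)
updated quaternion q' = (-0.0423, 0.7311, -0.6803, 0.0310)
a = (4.8000, -5.2000, -7.4000)
p' = p + v·dt = (1.9120, -1.9360, -2.5360)
v' = v + a·dt = (1.7840, -2.1160, -2.2920)

p' = (1.9120, -1.9360, -2.5360)
q' = (-0.0423, 0.7311, -0.6803, 0.0310)
v' = (1.7840, -2.1160, -2.2920)
ω' = (1.2315, -0.2904, -0.8911)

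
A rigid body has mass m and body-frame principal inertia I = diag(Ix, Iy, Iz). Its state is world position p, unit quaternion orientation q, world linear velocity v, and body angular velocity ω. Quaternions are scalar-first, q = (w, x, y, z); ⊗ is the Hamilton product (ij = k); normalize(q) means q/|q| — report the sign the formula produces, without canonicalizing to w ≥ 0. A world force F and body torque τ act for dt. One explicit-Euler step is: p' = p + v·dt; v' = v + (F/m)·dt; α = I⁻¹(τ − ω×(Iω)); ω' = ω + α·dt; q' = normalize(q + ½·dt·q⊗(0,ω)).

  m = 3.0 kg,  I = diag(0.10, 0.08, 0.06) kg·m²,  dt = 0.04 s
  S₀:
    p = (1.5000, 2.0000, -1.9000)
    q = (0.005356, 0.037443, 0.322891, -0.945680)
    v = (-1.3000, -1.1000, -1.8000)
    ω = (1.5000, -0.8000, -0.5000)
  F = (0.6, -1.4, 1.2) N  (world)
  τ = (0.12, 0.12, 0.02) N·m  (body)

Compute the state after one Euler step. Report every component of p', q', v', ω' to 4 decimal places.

p' = (1.4480, 1.9560, -1.9720)
q' = (-0.0001, 0.0192, 0.2946, -0.9554)
v' = (-1.2920, -1.1187, -1.7840)
ω' = (1.5512, -0.7250, -0.5027)

precession coupling ω×(Iω) = (-0.0080, -0.0300, 0.0240)
(τ − ω×Iω)/I = (1.2800, 1.8750, -0.0667)
new body rate ω' = (1.5512, -0.7250, -0.5027)
2q̇ = q⊗(0,ω) = (-0.2706917, -0.9099555, -1.4040833, -0.5169689)
q + ½dt·q⊗(0,ω), renormalized = (-0.0001, 0.0192, 0.2946, -0.9554)
a = (0.2000, -0.4667, 0.4000)
p' = p + v·dt = (1.4480, 1.9560, -1.9720)
v' = v + a·dt = (-1.2920, -1.1187, -1.7840)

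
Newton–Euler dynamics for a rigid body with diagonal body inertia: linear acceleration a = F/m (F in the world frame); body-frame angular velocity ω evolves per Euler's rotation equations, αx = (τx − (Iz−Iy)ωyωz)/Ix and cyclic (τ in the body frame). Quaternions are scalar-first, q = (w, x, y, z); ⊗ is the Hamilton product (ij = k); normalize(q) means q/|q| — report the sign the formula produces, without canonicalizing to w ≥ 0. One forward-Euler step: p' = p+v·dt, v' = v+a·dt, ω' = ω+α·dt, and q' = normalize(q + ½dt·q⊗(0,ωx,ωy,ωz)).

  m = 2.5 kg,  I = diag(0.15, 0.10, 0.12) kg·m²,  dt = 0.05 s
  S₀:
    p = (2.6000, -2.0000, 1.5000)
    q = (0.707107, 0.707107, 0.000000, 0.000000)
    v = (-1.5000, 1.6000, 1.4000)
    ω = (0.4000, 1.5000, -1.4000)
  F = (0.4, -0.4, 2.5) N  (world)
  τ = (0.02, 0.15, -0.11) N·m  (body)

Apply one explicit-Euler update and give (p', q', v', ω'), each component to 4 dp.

p' = (2.5250, -1.9200, 1.5700)
q' = (0.6991, 0.7132, 0.0512, 0.0018)
v' = (-1.4920, 1.5920, 1.4500)
ω' = (0.4207, 1.5834, -1.4333)

a = (0.1600, -0.1600, 1.0000)
new position p' = (2.5250, -1.9200, 1.5700)
v + (F/m)dt = (-1.4920, 1.5920, 1.4500)
α = I⁻¹(τ − ω×Iω) = (0.4133, 1.6680, -0.6667)
ω' = ω + α·dt = (0.4207, 1.5834, -1.4333)
2q̇ = q⊗(0,ω) = (-0.2828428, 0.2828428, 2.0506103, 0.0707107)
updated quaternion q' = (0.6991, 0.7132, 0.0512, 0.0018)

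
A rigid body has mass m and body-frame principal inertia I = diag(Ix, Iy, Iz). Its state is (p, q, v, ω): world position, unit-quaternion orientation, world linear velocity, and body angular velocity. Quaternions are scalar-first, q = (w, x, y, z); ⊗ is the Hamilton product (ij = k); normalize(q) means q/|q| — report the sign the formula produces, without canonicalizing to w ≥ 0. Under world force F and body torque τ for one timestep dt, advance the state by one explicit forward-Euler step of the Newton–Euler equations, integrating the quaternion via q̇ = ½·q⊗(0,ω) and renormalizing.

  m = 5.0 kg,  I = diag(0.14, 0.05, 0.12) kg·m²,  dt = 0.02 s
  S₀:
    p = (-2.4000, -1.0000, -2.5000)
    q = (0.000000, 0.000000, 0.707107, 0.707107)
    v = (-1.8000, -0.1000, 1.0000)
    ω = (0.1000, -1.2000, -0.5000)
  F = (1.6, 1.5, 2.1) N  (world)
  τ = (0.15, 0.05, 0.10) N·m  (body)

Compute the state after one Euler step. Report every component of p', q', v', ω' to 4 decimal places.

angular accel α = (0.7714, 1.0200, 0.7433)
ω' = ω + α·dt = (0.1154, -1.1796, -0.4851)
Hamilton product q⊗(0,ω) = (1.2020819, 0.4949749, 0.0707107, -0.0707107)
q' = normalize(q + ½dt·q⊗(0,ω)) = (0.0120, 0.0049, 0.7078, 0.7063)
p + v·dt = (-2.4360, -1.0020, -2.4800)
new velocity v' = (-1.7936, -0.0940, 1.0084)

p' = (-2.4360, -1.0020, -2.4800)
q' = (0.0120, 0.0049, 0.7078, 0.7063)
v' = (-1.7936, -0.0940, 1.0084)
ω' = (0.1154, -1.1796, -0.4851)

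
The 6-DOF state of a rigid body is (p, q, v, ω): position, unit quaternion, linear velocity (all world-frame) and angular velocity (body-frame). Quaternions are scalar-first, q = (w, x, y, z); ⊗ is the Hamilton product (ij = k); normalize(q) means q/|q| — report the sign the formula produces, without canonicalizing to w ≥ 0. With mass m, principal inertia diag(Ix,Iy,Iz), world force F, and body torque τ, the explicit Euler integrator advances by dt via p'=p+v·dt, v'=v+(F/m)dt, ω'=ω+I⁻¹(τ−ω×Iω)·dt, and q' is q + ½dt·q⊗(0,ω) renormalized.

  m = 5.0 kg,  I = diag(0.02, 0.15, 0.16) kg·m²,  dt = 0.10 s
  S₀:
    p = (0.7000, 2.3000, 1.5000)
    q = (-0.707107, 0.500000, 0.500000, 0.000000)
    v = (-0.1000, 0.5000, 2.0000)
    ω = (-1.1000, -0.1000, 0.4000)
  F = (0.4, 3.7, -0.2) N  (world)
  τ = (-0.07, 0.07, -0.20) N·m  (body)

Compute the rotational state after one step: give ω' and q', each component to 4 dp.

ω' = (-1.4480, -0.0944, 0.2661)
q' = (-0.6759, 0.5479, 0.4927, 0.0108)

ω×(Iω) gyroscopic = (-0.0004, 0.0616, 0.0143)
(τ − ω×Iω)/I = (-3.4800, 0.0560, -1.3394)
ω' = ω + α·dt = (-1.4480, -0.0944, 0.2661)
q⊗(0,ω) = (0.6000000, 0.9778177, -0.1292893, 0.2171572)
updated quaternion q' = (-0.6759, 0.5479, 0.4927, 0.0108)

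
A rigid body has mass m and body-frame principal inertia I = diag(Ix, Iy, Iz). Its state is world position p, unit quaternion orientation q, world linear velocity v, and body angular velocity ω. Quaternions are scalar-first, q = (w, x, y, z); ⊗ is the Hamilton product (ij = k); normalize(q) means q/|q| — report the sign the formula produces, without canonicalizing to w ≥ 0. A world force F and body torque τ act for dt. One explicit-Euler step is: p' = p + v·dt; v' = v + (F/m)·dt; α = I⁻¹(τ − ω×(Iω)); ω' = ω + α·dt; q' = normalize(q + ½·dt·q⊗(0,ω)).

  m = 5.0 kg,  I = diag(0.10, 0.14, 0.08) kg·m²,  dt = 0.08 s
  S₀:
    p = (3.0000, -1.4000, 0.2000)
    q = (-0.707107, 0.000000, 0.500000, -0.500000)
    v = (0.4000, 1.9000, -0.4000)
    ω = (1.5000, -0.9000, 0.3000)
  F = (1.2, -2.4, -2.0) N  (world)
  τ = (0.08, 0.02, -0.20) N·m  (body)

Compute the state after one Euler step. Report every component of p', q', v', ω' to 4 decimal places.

p' = (3.0320, -1.2480, 0.1680)
q' = (-0.6814, -0.0543, 0.4942, -0.5371)
v' = (0.4192, 1.8616, -0.4320)
ω' = (1.5510, -0.8937, 0.1540)

angular accel α = (0.6380, 0.0786, -1.8250)
ω' = ω + α·dt = (1.5510, -0.8937, 0.1540)
q⊗(0,ω) = (0.6000000, -1.3606605, -0.1136037, -0.9621321)
q + ½dt·q⊗(0,ω), renormalized = (-0.6814, -0.0543, 0.4942, -0.5371)
new position p' = (3.0320, -1.2480, 0.1680)
v + (F/m)dt = (0.4192, 1.8616, -0.4320)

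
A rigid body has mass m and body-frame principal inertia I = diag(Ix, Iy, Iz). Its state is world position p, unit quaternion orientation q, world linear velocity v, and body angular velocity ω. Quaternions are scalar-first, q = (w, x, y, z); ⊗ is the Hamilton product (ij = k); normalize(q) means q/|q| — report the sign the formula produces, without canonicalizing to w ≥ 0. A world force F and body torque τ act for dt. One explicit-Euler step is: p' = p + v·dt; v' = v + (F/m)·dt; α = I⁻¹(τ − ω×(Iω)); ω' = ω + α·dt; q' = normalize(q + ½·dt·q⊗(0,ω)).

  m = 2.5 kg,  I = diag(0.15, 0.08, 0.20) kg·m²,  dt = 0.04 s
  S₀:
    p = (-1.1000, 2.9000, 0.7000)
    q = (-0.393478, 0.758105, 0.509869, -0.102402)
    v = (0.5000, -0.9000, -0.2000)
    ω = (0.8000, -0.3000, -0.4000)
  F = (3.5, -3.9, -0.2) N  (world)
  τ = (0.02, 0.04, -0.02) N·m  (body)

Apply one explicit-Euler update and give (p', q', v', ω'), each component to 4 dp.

angular accel α = (0.0373, 0.3000, -0.1840)
ω' = ω + α·dt = (0.8015, -0.2880, -0.4074)
Hamilton product q⊗(0,ω) = (-0.4944841, -0.5494506, 0.3393638, -0.4779355)
q' = normalize(q + ½dt·q⊗(0,ω)) = (-0.4033, 0.7470, 0.5166, -0.1119)
p + v·dt = (-1.0800, 2.8640, 0.6920)
new velocity v' = (0.5560, -0.9624, -0.2032)

p' = (-1.0800, 2.8640, 0.6920)
q' = (-0.4033, 0.7470, 0.5166, -0.1119)
v' = (0.5560, -0.9624, -0.2032)
ω' = (0.8015, -0.2880, -0.4074)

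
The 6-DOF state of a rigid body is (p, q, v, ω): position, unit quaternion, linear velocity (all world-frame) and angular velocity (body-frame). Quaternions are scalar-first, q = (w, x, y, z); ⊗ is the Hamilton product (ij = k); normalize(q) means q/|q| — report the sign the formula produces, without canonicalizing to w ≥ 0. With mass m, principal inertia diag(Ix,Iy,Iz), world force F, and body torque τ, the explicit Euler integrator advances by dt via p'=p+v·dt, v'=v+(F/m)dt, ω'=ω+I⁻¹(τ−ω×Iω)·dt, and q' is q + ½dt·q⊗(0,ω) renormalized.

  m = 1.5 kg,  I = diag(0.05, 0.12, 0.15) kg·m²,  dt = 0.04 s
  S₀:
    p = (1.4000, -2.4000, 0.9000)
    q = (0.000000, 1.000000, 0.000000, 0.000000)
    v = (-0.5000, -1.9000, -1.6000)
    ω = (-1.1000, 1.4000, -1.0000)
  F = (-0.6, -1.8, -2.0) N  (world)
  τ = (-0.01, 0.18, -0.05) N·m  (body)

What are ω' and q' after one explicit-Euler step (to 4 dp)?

gyro term ω×Iω = (-0.0420, -0.1100, -0.1078)
α = I⁻¹(τ − ω×Iω) = (0.6400, 2.4167, 0.3853)
ω + α·dt = (-1.0744, 1.4967, -0.9846)
Hamilton product q⊗(0,ω) = (1.1000000, 0.0000000, 1.0000000, 1.4000000)
q + ½dt·q⊗(0,ω), renormalized = (0.0220, 0.9992, 0.0200, 0.0280)

ω' = (-1.0744, 1.4967, -0.9846)
q' = (0.0220, 0.9992, 0.0200, 0.0280)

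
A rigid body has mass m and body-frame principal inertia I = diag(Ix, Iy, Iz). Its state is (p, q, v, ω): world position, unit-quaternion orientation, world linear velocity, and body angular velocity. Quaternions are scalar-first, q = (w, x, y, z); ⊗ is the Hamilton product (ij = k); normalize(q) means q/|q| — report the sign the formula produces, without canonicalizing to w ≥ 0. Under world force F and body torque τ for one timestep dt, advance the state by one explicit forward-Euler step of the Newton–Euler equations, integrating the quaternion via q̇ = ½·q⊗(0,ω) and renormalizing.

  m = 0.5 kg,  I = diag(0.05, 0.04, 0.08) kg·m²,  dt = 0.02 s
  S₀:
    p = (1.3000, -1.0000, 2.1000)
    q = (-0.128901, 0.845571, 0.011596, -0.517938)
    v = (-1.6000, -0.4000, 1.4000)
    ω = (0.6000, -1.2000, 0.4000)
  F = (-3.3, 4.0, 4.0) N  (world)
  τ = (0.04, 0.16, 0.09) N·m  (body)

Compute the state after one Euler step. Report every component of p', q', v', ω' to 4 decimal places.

p' = (1.2680, -1.0080, 2.1280)
q' = (-0.1318, 0.8385, 0.0067, -0.5286)
v' = (-1.7320, -0.2400, 1.5600)
ω' = (0.6237, -1.1164, 0.4207)

(τ − ω×Iω)/I = (1.1840, 4.1800, 1.0350)
new body rate ω' = (0.6237, -1.1164, 0.4207)
Hamilton product q⊗(0,ω) = (-0.2862522, -0.6942278, -0.4943100, -1.0732032)
q + ½dt·q⊗(0,ω), renormalized = (-0.1318, 0.8385, 0.0067, -0.5286)
a = (-6.6000, 8.0000, 8.0000)
p' = p + v·dt = (1.2680, -1.0080, 2.1280)
v + (F/m)dt = (-1.7320, -0.2400, 1.5600)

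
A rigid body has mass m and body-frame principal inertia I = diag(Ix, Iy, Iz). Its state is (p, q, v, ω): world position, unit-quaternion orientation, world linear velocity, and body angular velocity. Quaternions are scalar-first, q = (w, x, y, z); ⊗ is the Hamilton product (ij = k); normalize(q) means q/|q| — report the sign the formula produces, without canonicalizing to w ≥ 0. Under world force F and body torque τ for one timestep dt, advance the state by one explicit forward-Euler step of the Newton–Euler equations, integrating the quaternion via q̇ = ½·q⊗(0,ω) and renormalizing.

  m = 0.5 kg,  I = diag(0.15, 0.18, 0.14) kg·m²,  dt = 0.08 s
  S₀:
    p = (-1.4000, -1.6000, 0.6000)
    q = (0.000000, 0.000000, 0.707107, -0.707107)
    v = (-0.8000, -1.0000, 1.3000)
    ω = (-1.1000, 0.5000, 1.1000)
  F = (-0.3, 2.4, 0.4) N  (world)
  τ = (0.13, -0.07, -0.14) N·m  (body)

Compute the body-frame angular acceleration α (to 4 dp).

gyro term ω×Iω = (-0.0220, -0.0121, -0.0165)
angular accel α = (1.0133, -0.3217, -0.8821)

α = (1.0133, -0.3217, -0.8821)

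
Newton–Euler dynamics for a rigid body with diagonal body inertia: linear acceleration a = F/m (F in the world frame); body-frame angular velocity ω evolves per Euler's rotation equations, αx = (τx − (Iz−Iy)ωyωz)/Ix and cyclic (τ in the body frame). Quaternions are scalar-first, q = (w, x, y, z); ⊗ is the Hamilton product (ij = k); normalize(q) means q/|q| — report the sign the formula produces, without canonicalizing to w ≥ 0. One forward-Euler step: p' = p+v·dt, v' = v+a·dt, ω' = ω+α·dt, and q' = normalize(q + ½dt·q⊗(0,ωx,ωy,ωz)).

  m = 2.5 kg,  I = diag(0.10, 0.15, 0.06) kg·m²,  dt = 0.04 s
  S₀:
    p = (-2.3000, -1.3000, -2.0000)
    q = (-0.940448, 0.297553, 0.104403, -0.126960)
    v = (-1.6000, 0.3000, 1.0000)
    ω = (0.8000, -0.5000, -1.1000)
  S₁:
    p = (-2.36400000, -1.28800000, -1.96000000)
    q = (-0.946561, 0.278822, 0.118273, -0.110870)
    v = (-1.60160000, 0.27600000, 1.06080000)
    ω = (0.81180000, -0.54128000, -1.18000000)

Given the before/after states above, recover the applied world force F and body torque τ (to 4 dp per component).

F = (-0.1000, -1.5000, 3.8000)
τ = (-0.0200, -0.1900, -0.1400)

Δv = v₁−v₀ = (-0.00160000, -0.02400000, 0.06080000)
applied force F = (-0.1000, -1.5000, 3.8000)
rate change Δω = (0.01180000, -0.04128000, -0.08000000)
gyro term ω₀×Iω₀ = (-0.0495, -0.0352, -0.0200)
applied torque τ = (-0.0200, -0.1900, -0.1400)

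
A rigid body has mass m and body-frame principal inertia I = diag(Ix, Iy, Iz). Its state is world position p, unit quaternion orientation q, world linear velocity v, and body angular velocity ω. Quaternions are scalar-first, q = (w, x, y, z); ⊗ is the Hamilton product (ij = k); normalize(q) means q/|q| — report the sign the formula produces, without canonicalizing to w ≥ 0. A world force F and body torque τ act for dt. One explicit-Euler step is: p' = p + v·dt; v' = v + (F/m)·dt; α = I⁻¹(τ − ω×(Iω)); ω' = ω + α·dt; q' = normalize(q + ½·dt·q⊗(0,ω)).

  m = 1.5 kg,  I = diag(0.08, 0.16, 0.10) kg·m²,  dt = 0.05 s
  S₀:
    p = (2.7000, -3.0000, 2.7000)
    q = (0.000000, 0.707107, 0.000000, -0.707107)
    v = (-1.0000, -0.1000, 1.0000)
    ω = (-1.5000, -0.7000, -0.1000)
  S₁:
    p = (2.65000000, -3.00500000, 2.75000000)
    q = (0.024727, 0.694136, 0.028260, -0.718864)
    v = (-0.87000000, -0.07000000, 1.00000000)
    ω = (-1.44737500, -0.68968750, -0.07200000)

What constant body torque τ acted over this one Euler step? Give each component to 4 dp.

τ = (0.0800, 0.0300, 0.1400)

ω₁ − ω₀ = (0.05262500, 0.01031250, 0.02800000)
gyro term ω₀×Iω₀ = (-0.0042, -0.0030, 0.0840)
applied torque τ = (0.0800, 0.0300, 0.1400)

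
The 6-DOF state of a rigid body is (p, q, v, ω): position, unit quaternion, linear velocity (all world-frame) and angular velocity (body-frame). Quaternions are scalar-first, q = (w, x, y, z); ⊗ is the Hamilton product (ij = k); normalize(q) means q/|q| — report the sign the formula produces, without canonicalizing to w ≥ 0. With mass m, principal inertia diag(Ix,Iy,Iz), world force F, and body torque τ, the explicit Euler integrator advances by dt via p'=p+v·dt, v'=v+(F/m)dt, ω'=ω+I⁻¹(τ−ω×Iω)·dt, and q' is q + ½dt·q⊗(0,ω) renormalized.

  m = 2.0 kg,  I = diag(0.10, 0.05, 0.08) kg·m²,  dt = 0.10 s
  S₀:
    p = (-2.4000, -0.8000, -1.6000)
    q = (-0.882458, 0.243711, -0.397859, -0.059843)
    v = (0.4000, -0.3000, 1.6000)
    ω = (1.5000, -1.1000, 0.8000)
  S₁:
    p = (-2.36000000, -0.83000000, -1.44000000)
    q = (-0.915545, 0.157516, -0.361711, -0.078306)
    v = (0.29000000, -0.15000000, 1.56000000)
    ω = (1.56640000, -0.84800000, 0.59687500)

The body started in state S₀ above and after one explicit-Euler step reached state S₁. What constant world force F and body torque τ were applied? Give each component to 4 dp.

Δv = v₁−v₀ = (-0.11000000, 0.15000000, -0.04000000)
applied force F = (-2.2000, 3.0000, -0.8000)
rate change Δω = (0.06640000, 0.25200000, -0.20312500)
I·α + gyro = (0.0400, 0.1500, -0.0800)

F = (-2.2000, 3.0000, -0.8000)
τ = (0.0400, 0.1500, -0.0800)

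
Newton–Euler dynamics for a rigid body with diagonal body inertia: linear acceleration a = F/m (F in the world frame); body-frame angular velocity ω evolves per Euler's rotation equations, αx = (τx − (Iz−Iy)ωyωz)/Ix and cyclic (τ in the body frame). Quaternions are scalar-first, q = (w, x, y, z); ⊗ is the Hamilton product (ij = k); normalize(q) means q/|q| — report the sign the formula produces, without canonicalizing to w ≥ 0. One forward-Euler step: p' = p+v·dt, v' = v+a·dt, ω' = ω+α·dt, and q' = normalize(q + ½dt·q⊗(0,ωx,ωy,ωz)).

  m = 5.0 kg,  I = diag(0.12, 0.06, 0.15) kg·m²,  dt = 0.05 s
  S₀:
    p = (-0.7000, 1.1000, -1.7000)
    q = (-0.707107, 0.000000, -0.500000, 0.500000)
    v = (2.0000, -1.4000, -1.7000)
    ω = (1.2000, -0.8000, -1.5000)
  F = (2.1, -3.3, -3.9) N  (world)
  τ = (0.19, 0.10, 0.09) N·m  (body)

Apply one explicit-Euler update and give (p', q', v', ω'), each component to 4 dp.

p' = (-0.6000, 1.0300, -1.7850)
q' = (-0.6974, 0.0075, -0.4702, 0.5408)
v' = (2.0210, -1.4330, -1.7390)
ω' = (1.2342, -0.7617, -1.4892)

gyro term ω×Iω = (0.1080, 0.0540, 0.0576)
(τ − ω×Iω)/I = (0.6833, 0.7667, 0.2160)
new body rate ω' = (1.2342, -0.7617, -1.4892)
q⊗(0,ω) = (0.3500000, 0.3014716, 1.1656856, 1.6606605)
q' = normalize(q + ½dt·q⊗(0,ω)) = (-0.6974, 0.0075, -0.4702, 0.5408)
linear accel F/m = (0.4200, -0.6600, -0.7800)
p' = p + v·dt = (-0.6000, 1.0300, -1.7850)
v' = v + a·dt = (2.0210, -1.4330, -1.7390)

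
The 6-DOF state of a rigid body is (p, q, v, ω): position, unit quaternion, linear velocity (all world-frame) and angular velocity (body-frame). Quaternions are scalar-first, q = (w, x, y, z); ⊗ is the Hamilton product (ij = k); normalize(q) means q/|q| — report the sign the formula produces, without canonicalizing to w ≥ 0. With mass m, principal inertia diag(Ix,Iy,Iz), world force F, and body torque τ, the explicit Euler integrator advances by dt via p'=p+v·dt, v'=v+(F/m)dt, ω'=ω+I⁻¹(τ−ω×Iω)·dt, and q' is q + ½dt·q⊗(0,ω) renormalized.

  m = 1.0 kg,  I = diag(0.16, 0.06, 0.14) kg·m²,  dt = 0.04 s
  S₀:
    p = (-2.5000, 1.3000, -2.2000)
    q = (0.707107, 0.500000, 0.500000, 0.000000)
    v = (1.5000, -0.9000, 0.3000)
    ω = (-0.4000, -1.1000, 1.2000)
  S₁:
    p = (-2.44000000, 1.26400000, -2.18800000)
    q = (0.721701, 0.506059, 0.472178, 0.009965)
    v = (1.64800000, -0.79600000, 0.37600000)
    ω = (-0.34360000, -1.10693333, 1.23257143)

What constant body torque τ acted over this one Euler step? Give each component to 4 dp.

ω₁ − ω₀ = (0.05640000, -0.00693333, 0.03257143)
gyro term ω₀×Iω₀ = (-0.1056, -0.0096, -0.0440)
τ = I·(Δω/dt) + ω₀×(Iω₀) = (0.1200, -0.0200, 0.0700)

τ = (0.1200, -0.0200, 0.0700)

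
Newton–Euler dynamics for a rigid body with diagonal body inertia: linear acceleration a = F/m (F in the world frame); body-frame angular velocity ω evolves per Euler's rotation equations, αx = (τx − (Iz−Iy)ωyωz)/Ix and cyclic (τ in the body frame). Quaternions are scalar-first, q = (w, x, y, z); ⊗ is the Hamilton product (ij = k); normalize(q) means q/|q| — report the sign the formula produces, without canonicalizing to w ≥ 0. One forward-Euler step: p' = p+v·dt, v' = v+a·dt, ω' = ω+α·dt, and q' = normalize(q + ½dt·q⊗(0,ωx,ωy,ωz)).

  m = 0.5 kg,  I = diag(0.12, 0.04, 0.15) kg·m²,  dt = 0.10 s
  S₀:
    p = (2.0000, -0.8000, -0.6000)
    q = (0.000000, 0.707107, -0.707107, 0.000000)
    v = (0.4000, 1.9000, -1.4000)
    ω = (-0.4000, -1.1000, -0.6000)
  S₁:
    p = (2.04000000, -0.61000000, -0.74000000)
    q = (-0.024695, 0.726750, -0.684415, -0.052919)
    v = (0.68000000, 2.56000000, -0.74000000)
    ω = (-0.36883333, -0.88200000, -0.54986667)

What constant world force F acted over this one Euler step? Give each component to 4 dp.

velocity change Δv = (0.28000000, 0.66000000, 0.66000000)
m·(v₁−v₀)/dt = (1.4000, 3.3000, 3.3000)

F = (1.4000, 3.3000, 3.3000)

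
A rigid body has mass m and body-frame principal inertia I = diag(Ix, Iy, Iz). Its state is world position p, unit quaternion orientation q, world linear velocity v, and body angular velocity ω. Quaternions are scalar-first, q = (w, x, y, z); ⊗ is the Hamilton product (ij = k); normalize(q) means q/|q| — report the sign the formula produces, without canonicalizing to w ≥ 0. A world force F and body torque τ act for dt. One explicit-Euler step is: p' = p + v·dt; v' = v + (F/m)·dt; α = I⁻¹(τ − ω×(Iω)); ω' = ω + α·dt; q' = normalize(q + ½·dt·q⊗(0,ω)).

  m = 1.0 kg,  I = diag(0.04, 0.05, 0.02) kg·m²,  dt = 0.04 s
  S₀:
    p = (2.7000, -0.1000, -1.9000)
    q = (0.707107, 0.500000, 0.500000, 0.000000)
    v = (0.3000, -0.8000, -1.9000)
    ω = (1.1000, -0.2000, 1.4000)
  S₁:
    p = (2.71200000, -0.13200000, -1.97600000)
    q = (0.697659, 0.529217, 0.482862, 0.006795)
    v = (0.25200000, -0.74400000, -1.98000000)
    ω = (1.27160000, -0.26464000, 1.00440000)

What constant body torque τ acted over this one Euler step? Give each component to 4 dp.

ω₁ − ω₀ = (0.17160000, -0.06464000, -0.39560000)
precession coupling = (0.0084, 0.0308, -0.0022)
applied torque τ = (0.1800, -0.0500, -0.2000)

τ = (0.1800, -0.0500, -0.2000)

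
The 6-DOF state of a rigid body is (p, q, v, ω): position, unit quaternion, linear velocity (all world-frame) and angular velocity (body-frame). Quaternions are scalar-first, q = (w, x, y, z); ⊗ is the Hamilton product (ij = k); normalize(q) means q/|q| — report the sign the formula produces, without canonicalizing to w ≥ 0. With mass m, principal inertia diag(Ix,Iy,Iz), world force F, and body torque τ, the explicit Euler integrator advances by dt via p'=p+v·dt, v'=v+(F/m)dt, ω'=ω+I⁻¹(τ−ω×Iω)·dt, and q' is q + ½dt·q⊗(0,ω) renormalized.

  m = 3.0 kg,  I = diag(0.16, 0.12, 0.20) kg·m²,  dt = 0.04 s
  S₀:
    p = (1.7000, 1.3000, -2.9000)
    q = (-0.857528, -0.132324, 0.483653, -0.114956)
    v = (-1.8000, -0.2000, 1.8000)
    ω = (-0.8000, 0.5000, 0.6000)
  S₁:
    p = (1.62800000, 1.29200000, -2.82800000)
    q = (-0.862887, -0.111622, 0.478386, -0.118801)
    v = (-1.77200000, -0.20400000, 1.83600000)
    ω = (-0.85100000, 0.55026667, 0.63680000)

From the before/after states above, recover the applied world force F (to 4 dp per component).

F = (2.1000, -0.3000, 2.7000)

v₁ − v₀ = (0.02800000, -0.00400000, 0.03600000)
applied force F = (2.1000, -0.3000, 2.7000)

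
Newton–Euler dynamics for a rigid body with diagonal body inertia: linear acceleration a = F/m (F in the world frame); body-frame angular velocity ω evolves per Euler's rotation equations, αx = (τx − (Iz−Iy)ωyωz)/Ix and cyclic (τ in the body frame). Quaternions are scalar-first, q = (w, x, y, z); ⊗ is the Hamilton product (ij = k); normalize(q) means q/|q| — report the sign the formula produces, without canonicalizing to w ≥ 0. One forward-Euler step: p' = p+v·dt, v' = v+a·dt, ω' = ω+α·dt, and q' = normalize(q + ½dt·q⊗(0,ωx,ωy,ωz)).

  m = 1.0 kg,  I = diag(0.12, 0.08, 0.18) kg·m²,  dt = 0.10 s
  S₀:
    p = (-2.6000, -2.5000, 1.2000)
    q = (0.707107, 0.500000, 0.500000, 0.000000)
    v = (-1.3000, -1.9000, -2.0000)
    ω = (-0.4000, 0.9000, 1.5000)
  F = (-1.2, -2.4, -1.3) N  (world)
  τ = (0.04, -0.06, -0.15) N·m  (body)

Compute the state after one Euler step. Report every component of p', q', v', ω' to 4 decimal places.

p' = (-2.7300, -2.6900, 1.0000)
q' = (0.6918, 0.5213, 0.4923, 0.0852)
v' = (-1.4200, -2.1400, -2.1300)
ω' = (-0.4792, 0.7800, 1.4087)

(τ − ω×Iω)/I = (-0.7917, -1.2000, -0.9133)
ω' = ω + α·dt = (-0.4792, 0.7800, 1.4087)
2q̇ = q⊗(0,ω) = (-0.2500000, 0.4671572, -0.1136037, 1.7106605)
q + ½dt·q⊗(0,ω), renormalized = (0.6918, 0.5213, 0.4923, 0.0852)
linear accel F/m = (-1.2000, -2.4000, -1.3000)
p + v·dt = (-2.7300, -2.6900, 1.0000)
v' = v + a·dt = (-1.4200, -2.1400, -2.1300)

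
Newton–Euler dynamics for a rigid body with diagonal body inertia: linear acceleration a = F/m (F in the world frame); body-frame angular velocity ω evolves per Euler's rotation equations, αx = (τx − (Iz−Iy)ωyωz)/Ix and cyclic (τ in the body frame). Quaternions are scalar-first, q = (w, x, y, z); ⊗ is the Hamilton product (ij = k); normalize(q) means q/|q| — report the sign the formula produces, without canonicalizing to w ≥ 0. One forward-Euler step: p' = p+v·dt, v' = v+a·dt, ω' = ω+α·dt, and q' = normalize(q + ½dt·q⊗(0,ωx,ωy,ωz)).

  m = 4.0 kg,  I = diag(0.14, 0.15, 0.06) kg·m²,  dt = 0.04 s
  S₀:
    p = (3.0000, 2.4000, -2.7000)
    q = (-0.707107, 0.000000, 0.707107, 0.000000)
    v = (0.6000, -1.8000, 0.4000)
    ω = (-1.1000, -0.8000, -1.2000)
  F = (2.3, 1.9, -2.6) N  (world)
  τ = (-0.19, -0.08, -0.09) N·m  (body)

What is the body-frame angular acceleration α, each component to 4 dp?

gyro term ω×Iω = (-0.0864, 0.1056, 0.0088)
(τ − ω×Iω)/I = (-0.7400, -1.2373, -1.6467)

α = (-0.7400, -1.2373, -1.6467)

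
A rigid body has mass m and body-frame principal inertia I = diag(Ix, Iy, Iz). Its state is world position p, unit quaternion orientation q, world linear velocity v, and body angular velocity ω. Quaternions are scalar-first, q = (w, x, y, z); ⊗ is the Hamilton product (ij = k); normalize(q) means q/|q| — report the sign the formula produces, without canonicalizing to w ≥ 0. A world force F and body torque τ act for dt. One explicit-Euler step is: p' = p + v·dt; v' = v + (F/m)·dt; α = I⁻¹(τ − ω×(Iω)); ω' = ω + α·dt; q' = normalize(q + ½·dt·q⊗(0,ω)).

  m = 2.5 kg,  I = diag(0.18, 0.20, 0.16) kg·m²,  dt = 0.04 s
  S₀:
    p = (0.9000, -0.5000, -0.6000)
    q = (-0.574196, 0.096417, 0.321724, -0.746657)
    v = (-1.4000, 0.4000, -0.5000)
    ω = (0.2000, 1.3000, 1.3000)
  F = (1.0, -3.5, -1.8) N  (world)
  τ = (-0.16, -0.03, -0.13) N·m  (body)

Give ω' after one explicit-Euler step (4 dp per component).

ω' = (0.1795, 1.2930, 1.2662)

precession coupling ω×(Iω) = (-0.0676, 0.0052, 0.0052)
α = I⁻¹(τ − ω×Iω) = (-0.5133, -0.1760, -0.8450)
ω + α·dt = (0.1795, 1.2930, 1.2662)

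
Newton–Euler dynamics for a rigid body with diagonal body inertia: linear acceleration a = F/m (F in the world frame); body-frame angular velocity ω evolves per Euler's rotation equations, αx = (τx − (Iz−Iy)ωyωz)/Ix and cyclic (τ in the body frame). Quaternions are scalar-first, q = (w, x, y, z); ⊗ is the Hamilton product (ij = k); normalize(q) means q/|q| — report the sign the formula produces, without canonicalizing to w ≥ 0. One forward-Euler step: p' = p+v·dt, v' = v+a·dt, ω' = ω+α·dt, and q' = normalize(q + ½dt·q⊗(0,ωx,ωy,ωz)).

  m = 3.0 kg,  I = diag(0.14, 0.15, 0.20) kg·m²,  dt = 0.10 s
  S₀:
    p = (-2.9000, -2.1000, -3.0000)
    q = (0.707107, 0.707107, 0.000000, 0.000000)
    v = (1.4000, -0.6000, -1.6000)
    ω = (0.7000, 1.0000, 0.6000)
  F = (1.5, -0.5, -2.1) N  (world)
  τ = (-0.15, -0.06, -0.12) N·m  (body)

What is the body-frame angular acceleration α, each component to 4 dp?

ω×(Iω) gyroscopic = (0.0300, -0.0252, 0.0070)
angular accel α = (-1.2857, -0.2320, -0.6350)

α = (-1.2857, -0.2320, -0.6350)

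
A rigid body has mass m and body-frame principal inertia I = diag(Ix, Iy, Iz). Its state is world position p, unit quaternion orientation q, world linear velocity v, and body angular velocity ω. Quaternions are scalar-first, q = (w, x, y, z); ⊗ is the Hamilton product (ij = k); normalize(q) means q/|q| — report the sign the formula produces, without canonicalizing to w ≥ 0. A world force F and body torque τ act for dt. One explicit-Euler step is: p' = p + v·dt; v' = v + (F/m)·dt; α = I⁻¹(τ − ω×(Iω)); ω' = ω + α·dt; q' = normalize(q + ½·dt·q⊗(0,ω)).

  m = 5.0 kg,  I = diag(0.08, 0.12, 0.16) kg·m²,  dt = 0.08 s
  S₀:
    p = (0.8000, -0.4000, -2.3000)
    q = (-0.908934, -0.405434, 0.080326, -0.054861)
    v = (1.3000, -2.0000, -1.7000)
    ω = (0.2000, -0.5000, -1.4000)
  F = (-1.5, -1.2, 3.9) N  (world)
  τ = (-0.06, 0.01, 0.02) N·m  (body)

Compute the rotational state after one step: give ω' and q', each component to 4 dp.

ω' = (0.1120, -0.5083, -1.3880)
q' = (-0.9055, -0.4176, 0.0752, 0.0035)

gyro term ω×Iω = (0.0280, 0.0224, -0.0040)
(τ − ω×Iω)/I = (-1.1000, -0.1033, 0.1500)
new body rate ω' = (0.1120, -0.5083, -1.3880)
Hamilton product q⊗(0,ω) = (0.0444444, -0.3216737, -0.1241128, 1.4591594)
updated quaternion q' = (-0.9055, -0.4176, 0.0752, 0.0035)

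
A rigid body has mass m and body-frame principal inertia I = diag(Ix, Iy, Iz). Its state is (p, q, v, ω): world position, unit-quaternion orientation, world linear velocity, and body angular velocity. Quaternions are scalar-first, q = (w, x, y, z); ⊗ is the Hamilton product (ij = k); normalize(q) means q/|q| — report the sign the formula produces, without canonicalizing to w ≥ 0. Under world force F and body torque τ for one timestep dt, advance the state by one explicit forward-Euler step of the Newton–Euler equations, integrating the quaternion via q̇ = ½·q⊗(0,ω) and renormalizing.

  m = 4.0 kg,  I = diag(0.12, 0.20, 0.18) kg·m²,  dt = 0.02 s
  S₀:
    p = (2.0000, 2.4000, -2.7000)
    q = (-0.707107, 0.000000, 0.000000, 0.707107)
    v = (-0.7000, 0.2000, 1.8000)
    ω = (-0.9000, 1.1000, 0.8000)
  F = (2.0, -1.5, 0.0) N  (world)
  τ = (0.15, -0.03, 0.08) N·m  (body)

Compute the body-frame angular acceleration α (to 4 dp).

α = (1.3967, -0.3660, 0.8844)

precession coupling ω×(Iω) = (-0.0176, 0.0432, -0.0792)
(τ − ω×Iω)/I = (1.3967, -0.3660, 0.8844)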